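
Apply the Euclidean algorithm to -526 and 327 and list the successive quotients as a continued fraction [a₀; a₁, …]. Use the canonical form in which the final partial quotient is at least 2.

[-2; 2, 1, 1, 4, 14]

Run the Euclidean algorithm, recording each quotient:
-526 ÷ 327 → quotient -2, remainder 128
327 ÷ 128 → quotient 2, remainder 71
128 ÷ 71 → quotient 1, remainder 57
71 ÷ 57 → quotient 1, remainder 14
57 ÷ 14 → quotient 4, remainder 1
14 ÷ 1 → quotient 14, remainder 0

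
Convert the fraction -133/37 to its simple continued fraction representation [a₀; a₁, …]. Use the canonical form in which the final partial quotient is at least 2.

⌊-133/37⌋ = -4, remainder 15
⌊37/15⌋ = 2, remainder 7
⌊15/7⌋ = 2, remainder 1
⌊7/1⌋ = 7, remainder 0

[-4; 2, 2, 7]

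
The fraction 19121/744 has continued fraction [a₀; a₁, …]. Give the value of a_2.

⌊19121/744⌋ = 25, remainder 521
⌊744/521⌋ = 1, remainder 223
⌊521/223⌋ = 2, remainder 75

2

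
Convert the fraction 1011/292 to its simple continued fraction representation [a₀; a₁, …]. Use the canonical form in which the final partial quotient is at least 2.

[3; 2, 6, 7, 3]

⌊1011/292⌋ = 3, remainder 135
⌊292/135⌋ = 2, remainder 22
⌊135/22⌋ = 6, remainder 3
⌊22/3⌋ = 7, remainder 1
⌊3/1⌋ = 3, remainder 0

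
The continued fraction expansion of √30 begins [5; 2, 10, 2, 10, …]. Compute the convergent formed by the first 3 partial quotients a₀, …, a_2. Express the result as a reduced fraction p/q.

115/21

a_0 = 5: 5/1
a_1 = 2: 11/2
a_2 = 10: 115/21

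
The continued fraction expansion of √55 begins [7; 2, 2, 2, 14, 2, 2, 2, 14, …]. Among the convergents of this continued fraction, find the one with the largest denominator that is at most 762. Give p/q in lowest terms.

a_0 = 7: 7/1  (≤ bound)
a_1 = 2: 15/2  (≤ bound)
a_2 = 2: 37/5  (≤ bound)
a_3 = 2: 89/12  (≤ bound)
a_4 = 14: 1283/173  (≤ bound)
a_5 = 2: 2655/358  (≤ bound)
a_6 = 2: 6593/889  (> 762, stop)

2655/358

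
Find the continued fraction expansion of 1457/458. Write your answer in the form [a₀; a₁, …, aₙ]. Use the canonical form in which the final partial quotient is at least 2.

[3; 5, 1, 1, 13, 3]

⌊1457/458⌋ = 3, remainder 83
⌊458/83⌋ = 5, remainder 43
⌊83/43⌋ = 1, remainder 40
⌊43/40⌋ = 1, remainder 3
⌊40/3⌋ = 13, remainder 1
⌊3/1⌋ = 3, remainder 0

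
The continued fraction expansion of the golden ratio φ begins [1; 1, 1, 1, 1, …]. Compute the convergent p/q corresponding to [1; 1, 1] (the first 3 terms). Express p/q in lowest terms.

a_0 = 1: 1/1
a_1 = 1: 2/1
a_2 = 1: 3/2

3/2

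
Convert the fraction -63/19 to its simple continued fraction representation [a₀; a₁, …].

Apply division with remainder until the remainder is 0:
⌊-63/19⌋ = -4, remainder 13
⌊19/13⌋ = 1, remainder 6
⌊13/6⌋ = 2, remainder 1
⌊6/1⌋ = 6, remainder 0

[-4; 1, 2, 6]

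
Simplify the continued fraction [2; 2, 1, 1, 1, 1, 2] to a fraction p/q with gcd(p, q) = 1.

Collapse the nested fraction from the inside out:
Start with 2.
1 + 1/(2/1) = 1 + 1/2 = 3/2
1 + 1/(3/2) = 1 + 2/3 = 5/3
1 + 1/(5/3) = 1 + 3/5 = 8/5
1 + 1/(8/5) = 1 + 5/8 = 13/8
2 + 1/(13/8) = 2 + 8/13 = 34/13
2 + 1/(34/13) = 2 + 13/34 = 81/34

81/34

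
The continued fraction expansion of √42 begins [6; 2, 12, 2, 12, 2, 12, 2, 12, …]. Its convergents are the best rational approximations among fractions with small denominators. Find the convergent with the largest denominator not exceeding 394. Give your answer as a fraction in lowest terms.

337/52

a_0 = 6: 6/1  (≤ bound)
a_1 = 2: 13/2  (≤ bound)
a_2 = 12: 162/25  (≤ bound)
a_3 = 2: 337/52  (≤ bound)
a_4 = 12: 4206/649  (> 394, stop)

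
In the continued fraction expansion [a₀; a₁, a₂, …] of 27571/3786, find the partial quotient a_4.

27571 ÷ 3786 → quotient 7, remainder 1069
3786 ÷ 1069 → quotient 3, remainder 579
1069 ÷ 579 → quotient 1, remainder 490
579 ÷ 490 → quotient 1, remainder 89
490 ÷ 89 → quotient 5, remainder 45

5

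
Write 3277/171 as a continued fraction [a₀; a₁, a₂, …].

[19; 6, 9, 3]

3277 = 19·171 + 28, so a_0 = 19
171 = 6·28 + 3, so a_1 = 6
28 = 9·3 + 1, so a_2 = 9
3 = 3·1 + 0, so a_3 = 3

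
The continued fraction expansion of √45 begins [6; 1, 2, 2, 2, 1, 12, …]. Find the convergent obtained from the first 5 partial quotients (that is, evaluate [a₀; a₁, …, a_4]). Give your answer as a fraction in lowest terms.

114/17

Use the convergent recurrence hₖ = aₖ·hₖ₋₁ + hₖ₋₂ (and likewise for the denominators kₖ):
a_0 = 6: 6/1
a_1 = 1: 7/1
a_2 = 2: 20/3
a_3 = 2: 47/7
a_4 = 2: 114/17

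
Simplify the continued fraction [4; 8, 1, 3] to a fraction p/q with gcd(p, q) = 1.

Build up convergents one term at a time:
a_0 = 4: 4/1
a_1 = 8: 33/8
a_2 = 1: 37/9
a_3 = 3: 144/35

144/35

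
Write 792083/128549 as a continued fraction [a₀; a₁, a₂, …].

792083 = 6·128549 + 20789, so a_0 = 6
128549 = 6·20789 + 3815, so a_1 = 6
20789 = 5·3815 + 1714, so a_2 = 5
3815 = 2·1714 + 387, so a_3 = 2
1714 = 4·387 + 166, so a_4 = 4
387 = 2·166 + 55, so a_5 = 2
166 = 3·55 + 1, so a_6 = 3
55 = 55·1 + 0, so a_7 = 55

[6; 6, 5, 2, 4, 2, 3, 55]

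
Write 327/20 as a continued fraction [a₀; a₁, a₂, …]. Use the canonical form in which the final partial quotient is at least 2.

[16; 2, 1, 6]

⌊327/20⌋ = 16, remainder 7
⌊20/7⌋ = 2, remainder 6
⌊7/6⌋ = 1, remainder 1
⌊6/1⌋ = 6, remainder 0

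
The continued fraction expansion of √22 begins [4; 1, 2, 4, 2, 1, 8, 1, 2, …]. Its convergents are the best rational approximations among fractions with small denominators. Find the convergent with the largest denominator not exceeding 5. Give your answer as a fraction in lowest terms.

14/3

a_0 = 4: 4/1  (≤ bound)
a_1 = 1: 5/1  (≤ bound)
a_2 = 2: 14/3  (≤ bound)
a_3 = 4: 61/13  (> 5, stop)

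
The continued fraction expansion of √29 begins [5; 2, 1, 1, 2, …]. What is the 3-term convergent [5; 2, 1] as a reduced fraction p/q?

16/3

Use the convergent recurrence hₖ = aₖ·hₖ₋₁ + hₖ₋₂ (and likewise for the denominators kₖ):
a_0 = 5: 5/1
a_1 = 2: 11/2
a_2 = 1: 16/3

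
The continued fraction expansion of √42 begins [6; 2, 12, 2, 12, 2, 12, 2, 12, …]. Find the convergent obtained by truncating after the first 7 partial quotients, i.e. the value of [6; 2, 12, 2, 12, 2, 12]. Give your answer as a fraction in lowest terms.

109194/16849

Starting at the tail and folding back:
Start with 12.
2 + 1/(12/1) = 2 + 1/12 = 25/12
12 + 1/(25/12) = 12 + 12/25 = 312/25
2 + 1/(312/25) = 2 + 25/312 = 649/312
12 + 1/(649/312) = 12 + 312/649 = 8100/649
2 + 1/(8100/649) = 2 + 649/8100 = 16849/8100
6 + 1/(16849/8100) = 6 + 8100/16849 = 109194/16849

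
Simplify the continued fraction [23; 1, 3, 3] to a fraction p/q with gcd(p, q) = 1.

309/13

Start with 3.
3 + 1/(3/1) = 3 + 1/3 = 10/3
1 + 1/(10/3) = 1 + 3/10 = 13/10
23 + 1/(13/10) = 23 + 10/13 = 309/13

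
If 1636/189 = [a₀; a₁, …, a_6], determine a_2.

Run the Euclidean algorithm, recording each quotient:
1636 = 8·189 + 124, so a_0 = 8
189 = 1·124 + 65, so a_1 = 1
124 = 1·65 + 59, so a_2 = 1

1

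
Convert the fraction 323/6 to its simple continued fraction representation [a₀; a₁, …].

Run the Euclidean algorithm, recording each quotient:
⌊323/6⌋ = 53, remainder 5
⌊6/5⌋ = 1, remainder 1
⌊5/1⌋ = 5, remainder 0

[53; 1, 5]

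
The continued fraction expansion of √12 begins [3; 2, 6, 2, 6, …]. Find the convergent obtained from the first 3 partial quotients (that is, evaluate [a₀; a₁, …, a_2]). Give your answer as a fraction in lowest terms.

45/13

Use the convergent recurrence hₖ = aₖ·hₖ₋₁ + hₖ₋₂ (and likewise for the denominators kₖ):
a_0 = 3: 3/1
a_1 = 2: 7/2
a_2 = 6: 45/13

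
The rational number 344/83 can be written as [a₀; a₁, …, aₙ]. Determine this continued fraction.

⌊344/83⌋ = 4, remainder 12
⌊83/12⌋ = 6, remainder 11
⌊12/11⌋ = 1, remainder 1
⌊11/1⌋ = 11, remainder 0

[4; 6, 1, 11]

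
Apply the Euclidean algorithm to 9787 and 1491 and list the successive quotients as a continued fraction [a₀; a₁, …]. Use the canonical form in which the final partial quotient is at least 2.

9787 ÷ 1491 → quotient 6, remainder 841
1491 ÷ 841 → quotient 1, remainder 650
841 ÷ 650 → quotient 1, remainder 191
650 ÷ 191 → quotient 3, remainder 77
191 ÷ 77 → quotient 2, remainder 37
77 ÷ 37 → quotient 2, remainder 3
37 ÷ 3 → quotient 12, remainder 1
3 ÷ 1 → quotient 3, remainder 0

[6; 1, 1, 3, 2, 2, 12, 3]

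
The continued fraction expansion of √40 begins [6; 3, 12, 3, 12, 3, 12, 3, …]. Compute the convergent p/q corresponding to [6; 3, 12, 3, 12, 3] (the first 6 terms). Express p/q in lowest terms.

27379/4329

Start with 3.
12 + 1/(3/1) = 12 + 1/3 = 37/3
3 + 1/(37/3) = 3 + 3/37 = 114/37
12 + 1/(114/37) = 12 + 37/114 = 1405/114
3 + 1/(1405/114) = 3 + 114/1405 = 4329/1405
6 + 1/(4329/1405) = 6 + 1405/4329 = 27379/4329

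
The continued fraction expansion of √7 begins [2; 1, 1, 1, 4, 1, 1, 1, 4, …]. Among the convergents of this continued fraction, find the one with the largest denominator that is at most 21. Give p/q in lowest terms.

a_0 = 2: 2/1  (≤ bound)
a_1 = 1: 3/1  (≤ bound)
a_2 = 1: 5/2  (≤ bound)
a_3 = 1: 8/3  (≤ bound)
a_4 = 4: 37/14  (≤ bound)
a_5 = 1: 45/17  (≤ bound)
a_6 = 1: 82/31  (> 21, stop)

45/17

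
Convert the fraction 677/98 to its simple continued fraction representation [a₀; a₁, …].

[6; 1, 9, 1, 8]

Run the Euclidean algorithm, recording each quotient:
677 ÷ 98 → quotient 6, remainder 89
98 ÷ 89 → quotient 1, remainder 9
89 ÷ 9 → quotient 9, remainder 8
9 ÷ 8 → quotient 1, remainder 1
8 ÷ 1 → quotient 8, remainder 0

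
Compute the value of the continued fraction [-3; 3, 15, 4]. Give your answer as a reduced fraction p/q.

-500/187

a_0 = -3: -3/1
a_1 = 3: -8/3
a_2 = 15: -123/46
a_3 = 4: -500/187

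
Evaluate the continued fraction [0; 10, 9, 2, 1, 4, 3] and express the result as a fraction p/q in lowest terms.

a_0 = 0: 0/1
a_1 = 10: 1/10
a_2 = 9: 9/91
a_3 = 2: 19/192
a_4 = 1: 28/283
a_5 = 4: 131/1324
a_6 = 3: 421/4255

421/4255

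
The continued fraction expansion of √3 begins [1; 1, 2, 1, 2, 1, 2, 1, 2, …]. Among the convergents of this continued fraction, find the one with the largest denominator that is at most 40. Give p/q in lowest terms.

26/15

a_0 = 1: 1/1  (≤ bound)
a_1 = 1: 2/1  (≤ bound)
a_2 = 2: 5/3  (≤ bound)
a_3 = 1: 7/4  (≤ bound)
a_4 = 2: 19/11  (≤ bound)
a_5 = 1: 26/15  (≤ bound)
a_6 = 2: 71/41  (> 40, stop)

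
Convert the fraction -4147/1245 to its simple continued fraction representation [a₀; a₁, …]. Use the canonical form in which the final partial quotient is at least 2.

-4147 ÷ 1245 → quotient -4, remainder 833
1245 ÷ 833 → quotient 1, remainder 412
833 ÷ 412 → quotient 2, remainder 9
412 ÷ 9 → quotient 45, remainder 7
9 ÷ 7 → quotient 1, remainder 2
7 ÷ 2 → quotient 3, remainder 1
2 ÷ 1 → quotient 2, remainder 0

[-4; 1, 2, 45, 1, 3, 2]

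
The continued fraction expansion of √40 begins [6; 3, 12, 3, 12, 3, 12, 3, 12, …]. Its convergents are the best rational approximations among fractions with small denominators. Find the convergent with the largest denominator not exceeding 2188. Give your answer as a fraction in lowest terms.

a_0 = 6: 6/1  (≤ bound)
a_1 = 3: 19/3  (≤ bound)
a_2 = 12: 234/37  (≤ bound)
a_3 = 3: 721/114  (≤ bound)
a_4 = 12: 8886/1405  (≤ bound)
a_5 = 3: 27379/4329  (> 2188, stop)

8886/1405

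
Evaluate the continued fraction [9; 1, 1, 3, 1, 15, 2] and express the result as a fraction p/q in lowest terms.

Start with 2.
15 + 1/(2/1) = 15 + 1/2 = 31/2
1 + 1/(31/2) = 1 + 2/31 = 33/31
3 + 1/(33/31) = 3 + 31/33 = 130/33
1 + 1/(130/33) = 1 + 33/130 = 163/130
1 + 1/(163/130) = 1 + 130/163 = 293/163
9 + 1/(293/163) = 9 + 163/293 = 2800/293

2800/293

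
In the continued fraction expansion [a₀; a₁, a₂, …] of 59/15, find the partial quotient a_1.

1

⌊59/15⌋ = 3, remainder 14
⌊15/14⌋ = 1, remainder 1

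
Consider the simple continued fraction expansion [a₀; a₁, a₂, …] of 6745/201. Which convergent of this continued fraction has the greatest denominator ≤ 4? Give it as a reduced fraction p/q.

a_0 = 33: 33/1  (≤ bound)
a_1 = 1: 34/1  (≤ bound)
a_2 = 1: 67/2  (≤ bound)
a_3 = 3: 235/7  (> 4, stop)

67/2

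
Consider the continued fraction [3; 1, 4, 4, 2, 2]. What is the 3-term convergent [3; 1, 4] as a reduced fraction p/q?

Work from the innermost term outward:
Start with 4.
1 + 1/(4/1) = 1 + 1/4 = 5/4
3 + 1/(5/4) = 3 + 4/5 = 19/5

19/5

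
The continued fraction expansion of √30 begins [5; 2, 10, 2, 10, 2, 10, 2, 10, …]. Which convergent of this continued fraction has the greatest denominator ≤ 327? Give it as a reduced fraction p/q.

241/44

List convergents until the denominator exceeds the bound:
a_0 = 5: 5/1  (≤ bound)
a_1 = 2: 11/2  (≤ bound)
a_2 = 10: 115/21  (≤ bound)
a_3 = 2: 241/44  (≤ bound)
a_4 = 10: 2525/461  (> 327, stop)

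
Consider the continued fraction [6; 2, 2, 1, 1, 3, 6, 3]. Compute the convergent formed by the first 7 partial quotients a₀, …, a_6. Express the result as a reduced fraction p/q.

Starting at the tail and folding back:
Start with 6.
3 + 1/(6/1) = 3 + 1/6 = 19/6
1 + 1/(19/6) = 1 + 6/19 = 25/19
1 + 1/(25/19) = 1 + 19/25 = 44/25
2 + 1/(44/25) = 2 + 25/44 = 113/44
2 + 1/(113/44) = 2 + 44/113 = 270/113
6 + 1/(270/113) = 6 + 113/270 = 1733/270

1733/270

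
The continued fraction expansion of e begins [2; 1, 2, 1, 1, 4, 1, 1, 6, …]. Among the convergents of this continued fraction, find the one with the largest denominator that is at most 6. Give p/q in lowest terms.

List convergents until the denominator exceeds the bound:
a_0 = 2: 2/1  (≤ bound)
a_1 = 1: 3/1  (≤ bound)
a_2 = 2: 8/3  (≤ bound)
a_3 = 1: 11/4  (≤ bound)
a_4 = 1: 19/7  (> 6, stop)

11/4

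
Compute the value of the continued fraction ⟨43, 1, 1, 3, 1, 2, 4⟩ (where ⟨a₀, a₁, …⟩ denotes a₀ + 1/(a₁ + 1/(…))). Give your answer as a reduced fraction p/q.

Compute successive convergents:
a_0 = 43: 43/1
a_1 = 1: 44/1
a_2 = 1: 87/2
a_3 = 3: 305/7
a_4 = 1: 392/9
a_5 = 2: 1089/25
a_6 = 4: 4748/109

4748/109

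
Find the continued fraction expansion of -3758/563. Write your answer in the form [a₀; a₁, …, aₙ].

-3758 = -7·563 + 183, so a_0 = -7
563 = 3·183 + 14, so a_1 = 3
183 = 13·14 + 1, so a_2 = 13
14 = 14·1 + 0, so a_3 = 14

[-7; 3, 13, 14]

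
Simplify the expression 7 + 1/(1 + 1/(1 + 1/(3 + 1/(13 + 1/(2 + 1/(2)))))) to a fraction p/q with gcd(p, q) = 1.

Compute successive convergents:
a_0 = 7: 7/1
a_1 = 1: 8/1
a_2 = 1: 15/2
a_3 = 3: 53/7
a_4 = 13: 704/93
a_5 = 2: 1461/193
a_6 = 2: 3626/479

3626/479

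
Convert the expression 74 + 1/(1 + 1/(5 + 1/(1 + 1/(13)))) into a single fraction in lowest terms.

Build up convergents one term at a time:
a_0 = 74: 74/1
a_1 = 1: 75/1
a_2 = 5: 449/6
a_3 = 1: 524/7
a_4 = 13: 7261/97

7261/97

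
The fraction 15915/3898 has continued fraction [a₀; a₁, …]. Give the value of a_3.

1

15915 = 4·3898 + 323, so a_0 = 4
3898 = 12·323 + 22, so a_1 = 12
323 = 14·22 + 15, so a_2 = 14
22 = 1·15 + 7, so a_3 = 1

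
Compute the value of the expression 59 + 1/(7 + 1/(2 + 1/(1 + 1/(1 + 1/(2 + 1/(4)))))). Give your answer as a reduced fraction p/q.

24896/421

Compute successive convergents:
a_0 = 59: 59/1
a_1 = 7: 414/7
a_2 = 2: 887/15
a_3 = 1: 1301/22
a_4 = 1: 2188/37
a_5 = 2: 5677/96
a_6 = 4: 24896/421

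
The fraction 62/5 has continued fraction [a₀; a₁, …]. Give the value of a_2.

Apply division with remainder until the remainder is 0:
⌊62/5⌋ = 12, remainder 2
⌊5/2⌋ = 2, remainder 1
⌊2/1⌋ = 2, remainder 0

2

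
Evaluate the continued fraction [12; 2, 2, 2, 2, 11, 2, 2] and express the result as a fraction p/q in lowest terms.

Start with 2.
2 + 1/(2/1) = 2 + 1/2 = 5/2
11 + 1/(5/2) = 11 + 2/5 = 57/5
2 + 1/(57/5) = 2 + 5/57 = 119/57
2 + 1/(119/57) = 2 + 57/119 = 295/119
2 + 1/(295/119) = 2 + 119/295 = 709/295
2 + 1/(709/295) = 2 + 295/709 = 1713/709
12 + 1/(1713/709) = 12 + 709/1713 = 21265/1713

21265/1713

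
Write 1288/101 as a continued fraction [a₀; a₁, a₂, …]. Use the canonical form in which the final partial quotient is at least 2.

⌊1288/101⌋ = 12, remainder 76
⌊101/76⌋ = 1, remainder 25
⌊76/25⌋ = 3, remainder 1
⌊25/1⌋ = 25, remainder 0

[12; 1, 3, 25]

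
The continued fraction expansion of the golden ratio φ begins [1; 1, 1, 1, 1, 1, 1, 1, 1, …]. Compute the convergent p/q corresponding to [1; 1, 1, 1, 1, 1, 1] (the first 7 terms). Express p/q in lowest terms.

21/13

Starting at the tail and folding back:
Start with 1.
1 + 1/(1/1) = 1 + 1/1 = 2/1
1 + 1/(2/1) = 1 + 1/2 = 3/2
1 + 1/(3/2) = 1 + 2/3 = 5/3
1 + 1/(5/3) = 1 + 3/5 = 8/5
1 + 1/(8/5) = 1 + 5/8 = 13/8
1 + 1/(13/8) = 1 + 8/13 = 21/13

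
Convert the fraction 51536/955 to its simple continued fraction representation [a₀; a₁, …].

Run the Euclidean algorithm, recording each quotient:
⌊51536/955⌋ = 53, remainder 921
⌊955/921⌋ = 1, remainder 34
⌊921/34⌋ = 27, remainder 3
⌊34/3⌋ = 11, remainder 1
⌊3/1⌋ = 3, remainder 0

[53; 1, 27, 11, 3]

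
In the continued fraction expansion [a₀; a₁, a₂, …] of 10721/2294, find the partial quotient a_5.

10721 = 4·2294 + 1545, so a_0 = 4
2294 = 1·1545 + 749, so a_1 = 1
1545 = 2·749 + 47, so a_2 = 2
749 = 15·47 + 44, so a_3 = 15
47 = 1·44 + 3, so a_4 = 1
44 = 14·3 + 2, so a_5 = 14

14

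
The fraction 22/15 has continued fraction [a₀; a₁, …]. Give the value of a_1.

Repeatedly divide and take the remainder:
22 = 1·15 + 7, so a_0 = 1
15 = 2·7 + 1, so a_1 = 2

2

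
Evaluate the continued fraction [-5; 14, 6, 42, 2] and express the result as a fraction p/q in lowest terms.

-35753/7253

Starting at the tail and folding back:
Start with 2.
42 + 1/(2/1) = 42 + 1/2 = 85/2
6 + 1/(85/2) = 6 + 2/85 = 512/85
14 + 1/(512/85) = 14 + 85/512 = 7253/512
-5 + 1/(7253/512) = -5 + 512/7253 = -35753/7253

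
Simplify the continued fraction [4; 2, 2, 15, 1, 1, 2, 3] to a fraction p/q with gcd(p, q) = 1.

Collapse the nested fraction from the inside out:
Start with 3.
2 + 1/(3/1) = 2 + 1/3 = 7/3
1 + 1/(7/3) = 1 + 3/7 = 10/7
1 + 1/(10/7) = 1 + 7/10 = 17/10
15 + 1/(17/10) = 15 + 10/17 = 265/17
2 + 1/(265/17) = 2 + 17/265 = 547/265
2 + 1/(547/265) = 2 + 265/547 = 1359/547
4 + 1/(1359/547) = 4 + 547/1359 = 5983/1359

5983/1359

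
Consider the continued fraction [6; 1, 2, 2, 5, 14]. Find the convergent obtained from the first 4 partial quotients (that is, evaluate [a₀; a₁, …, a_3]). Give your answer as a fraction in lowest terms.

47/7

a_0 = 6: 6/1
a_1 = 1: 7/1
a_2 = 2: 20/3
a_3 = 2: 47/7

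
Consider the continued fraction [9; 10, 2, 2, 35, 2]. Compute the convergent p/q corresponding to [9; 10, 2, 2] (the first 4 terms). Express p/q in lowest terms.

Start with 2.
2 + 1/(2/1) = 2 + 1/2 = 5/2
10 + 1/(5/2) = 10 + 2/5 = 52/5
9 + 1/(52/5) = 9 + 5/52 = 473/52

473/52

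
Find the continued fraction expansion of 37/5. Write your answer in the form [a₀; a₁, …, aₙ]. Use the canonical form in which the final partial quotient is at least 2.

⌊37/5⌋ = 7, remainder 2
⌊5/2⌋ = 2, remainder 1
⌊2/1⌋ = 2, remainder 0

[7; 2, 2]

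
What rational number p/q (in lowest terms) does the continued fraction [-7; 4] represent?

Collapse the nested fraction from the inside out:
Start with 4.
-7 + 1/(4/1) = -7 + 1/4 = -27/4

-27/4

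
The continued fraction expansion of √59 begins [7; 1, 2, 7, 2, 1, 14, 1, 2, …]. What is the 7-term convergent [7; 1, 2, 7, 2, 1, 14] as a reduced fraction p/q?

7781/1013

a_0 = 7: 7/1
a_1 = 1: 8/1
a_2 = 2: 23/3
a_3 = 7: 169/22
a_4 = 2: 361/47
a_5 = 1: 530/69
a_6 = 14: 7781/1013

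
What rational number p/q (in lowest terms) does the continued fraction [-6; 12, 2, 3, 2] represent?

Start with 2.
3 + 1/(2/1) = 3 + 1/2 = 7/2
2 + 1/(7/2) = 2 + 2/7 = 16/7
12 + 1/(16/7) = 12 + 7/16 = 199/16
-6 + 1/(199/16) = -6 + 16/199 = -1178/199

-1178/199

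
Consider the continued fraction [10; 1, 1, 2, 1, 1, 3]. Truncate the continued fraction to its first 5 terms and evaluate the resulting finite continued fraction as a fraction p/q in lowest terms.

Work from the innermost term outward:
Start with 1.
2 + 1/(1/1) = 2 + 1/1 = 3/1
1 + 1/(3/1) = 1 + 1/3 = 4/3
1 + 1/(4/3) = 1 + 3/4 = 7/4
10 + 1/(7/4) = 10 + 4/7 = 74/7

74/7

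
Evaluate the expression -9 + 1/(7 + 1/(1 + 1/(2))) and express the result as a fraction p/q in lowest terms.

a_0 = -9: -9/1
a_1 = 7: -62/7
a_2 = 1: -71/8
a_3 = 2: -204/23

-204/23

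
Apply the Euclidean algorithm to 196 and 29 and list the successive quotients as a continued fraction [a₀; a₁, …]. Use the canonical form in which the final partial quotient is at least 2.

[6; 1, 3, 7]

196 ÷ 29 → quotient 6, remainder 22
29 ÷ 22 → quotient 1, remainder 7
22 ÷ 7 → quotient 3, remainder 1
7 ÷ 1 → quotient 7, remainder 0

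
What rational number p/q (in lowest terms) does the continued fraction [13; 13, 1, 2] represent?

536/41

Work from the innermost term outward:
Start with 2.
1 + 1/(2/1) = 1 + 1/2 = 3/2
13 + 1/(3/2) = 13 + 2/3 = 41/3
13 + 1/(41/3) = 13 + 3/41 = 536/41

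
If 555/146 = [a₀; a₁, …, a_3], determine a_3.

29

Run the Euclidean algorithm, recording each quotient:
555 ÷ 146 → quotient 3, remainder 117
146 ÷ 117 → quotient 1, remainder 29
117 ÷ 29 → quotient 4, remainder 1
29 ÷ 1 → quotient 29, remainder 0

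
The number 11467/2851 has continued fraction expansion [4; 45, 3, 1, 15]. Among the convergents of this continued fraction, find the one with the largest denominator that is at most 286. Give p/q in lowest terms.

a_0 = 4: 4/1  (≤ bound)
a_1 = 45: 181/45  (≤ bound)
a_2 = 3: 547/136  (≤ bound)
a_3 = 1: 728/181  (≤ bound)
a_4 = 15: 11467/2851  (> 286, stop)

728/181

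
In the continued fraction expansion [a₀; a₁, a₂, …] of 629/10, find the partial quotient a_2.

9

629 ÷ 10 → quotient 62, remainder 9
10 ÷ 9 → quotient 1, remainder 1
9 ÷ 1 → quotient 9, remainder 0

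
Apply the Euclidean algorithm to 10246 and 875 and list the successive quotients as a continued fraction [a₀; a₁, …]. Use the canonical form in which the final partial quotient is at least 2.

[11; 1, 2, 2, 4, 28]

10246 = 11·875 + 621, so a_0 = 11
875 = 1·621 + 254, so a_1 = 1
621 = 2·254 + 113, so a_2 = 2
254 = 2·113 + 28, so a_3 = 2
113 = 4·28 + 1, so a_4 = 4
28 = 28·1 + 0, so a_5 = 28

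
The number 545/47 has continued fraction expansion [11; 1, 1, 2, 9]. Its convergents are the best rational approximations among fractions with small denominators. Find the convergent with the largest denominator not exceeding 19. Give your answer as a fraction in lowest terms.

58/5

a_0 = 11: 11/1  (≤ bound)
a_1 = 1: 12/1  (≤ bound)
a_2 = 1: 23/2  (≤ bound)
a_3 = 2: 58/5  (≤ bound)
a_4 = 9: 545/47  (> 19, stop)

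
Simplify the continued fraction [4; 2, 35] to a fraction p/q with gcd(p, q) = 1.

Work from the innermost term outward:
Start with 35.
2 + 1/(35/1) = 2 + 1/35 = 71/35
4 + 1/(71/35) = 4 + 35/71 = 319/71

319/71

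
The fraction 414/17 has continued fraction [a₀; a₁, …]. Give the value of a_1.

414 ÷ 17 → quotient 24, remainder 6
17 ÷ 6 → quotient 2, remainder 5

2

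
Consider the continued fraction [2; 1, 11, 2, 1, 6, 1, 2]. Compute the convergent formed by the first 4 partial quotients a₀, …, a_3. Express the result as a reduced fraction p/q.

73/25

Start with 2.
11 + 1/(2/1) = 11 + 1/2 = 23/2
1 + 1/(23/2) = 1 + 2/23 = 25/23
2 + 1/(25/23) = 2 + 23/25 = 73/25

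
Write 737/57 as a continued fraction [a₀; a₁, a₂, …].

[12; 1, 13, 4]

737 = 12·57 + 53, so a_0 = 12
57 = 1·53 + 4, so a_1 = 1
53 = 13·4 + 1, so a_2 = 13
4 = 4·1 + 0, so a_3 = 4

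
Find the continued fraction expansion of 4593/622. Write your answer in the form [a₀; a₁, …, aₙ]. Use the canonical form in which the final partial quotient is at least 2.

[7; 2, 1, 1, 1, 1, 15, 3]

Run the Euclidean algorithm, recording each quotient:
⌊4593/622⌋ = 7, remainder 239
⌊622/239⌋ = 2, remainder 144
⌊239/144⌋ = 1, remainder 95
⌊144/95⌋ = 1, remainder 49
⌊95/49⌋ = 1, remainder 46
⌊49/46⌋ = 1, remainder 3
⌊46/3⌋ = 15, remainder 1
⌊3/1⌋ = 3, remainder 0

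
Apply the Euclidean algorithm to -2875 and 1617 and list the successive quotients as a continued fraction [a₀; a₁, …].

[-2; 4, 1, 1, 59, 3]

Repeatedly divide and take the remainder:
-2875 ÷ 1617 → quotient -2, remainder 359
1617 ÷ 359 → quotient 4, remainder 181
359 ÷ 181 → quotient 1, remainder 178
181 ÷ 178 → quotient 1, remainder 3
178 ÷ 3 → quotient 59, remainder 1
3 ÷ 1 → quotient 3, remainder 0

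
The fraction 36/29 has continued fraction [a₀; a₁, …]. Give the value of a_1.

4

36 ÷ 29 → quotient 1, remainder 7
29 ÷ 7 → quotient 4, remainder 1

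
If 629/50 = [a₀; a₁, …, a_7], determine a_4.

Apply division with remainder until the remainder is 0:
⌊629/50⌋ = 12, remainder 29
⌊50/29⌋ = 1, remainder 21
⌊29/21⌋ = 1, remainder 8
⌊21/8⌋ = 2, remainder 5
⌊8/5⌋ = 1, remainder 3

1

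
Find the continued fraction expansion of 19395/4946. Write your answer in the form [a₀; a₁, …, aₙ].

⌊19395/4946⌋ = 3, remainder 4557
⌊4946/4557⌋ = 1, remainder 389
⌊4557/389⌋ = 11, remainder 278
⌊389/278⌋ = 1, remainder 111
⌊278/111⌋ = 2, remainder 56
⌊111/56⌋ = 1, remainder 55
⌊56/55⌋ = 1, remainder 1
⌊55/1⌋ = 55, remainder 0

[3; 1, 11, 1, 2, 1, 1, 55]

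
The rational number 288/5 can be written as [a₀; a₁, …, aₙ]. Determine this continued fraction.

[57; 1, 1, 2]

Apply division with remainder until the remainder is 0:
⌊288/5⌋ = 57, remainder 3
⌊5/3⌋ = 1, remainder 2
⌊3/2⌋ = 1, remainder 1
⌊2/1⌋ = 2, remainder 0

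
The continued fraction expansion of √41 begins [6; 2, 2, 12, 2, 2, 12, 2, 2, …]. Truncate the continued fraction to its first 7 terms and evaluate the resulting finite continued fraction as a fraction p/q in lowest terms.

25414/3969

a_0 = 6: 6/1
a_1 = 2: 13/2
a_2 = 2: 32/5
a_3 = 12: 397/62
a_4 = 2: 826/129
a_5 = 2: 2049/320
a_6 = 12: 25414/3969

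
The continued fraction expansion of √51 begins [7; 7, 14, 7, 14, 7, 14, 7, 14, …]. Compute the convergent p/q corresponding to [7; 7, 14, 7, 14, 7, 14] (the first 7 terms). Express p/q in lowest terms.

7068593/989801

a_0 = 7: 7/1
a_1 = 7: 50/7
a_2 = 14: 707/99
a_3 = 7: 4999/700
a_4 = 14: 70693/9899
a_5 = 7: 499850/69993
a_6 = 14: 7068593/989801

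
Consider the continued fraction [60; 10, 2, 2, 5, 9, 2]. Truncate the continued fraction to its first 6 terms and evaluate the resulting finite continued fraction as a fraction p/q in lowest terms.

Start with 9.
5 + 1/(9/1) = 5 + 1/9 = 46/9
2 + 1/(46/9) = 2 + 9/46 = 101/46
2 + 1/(101/46) = 2 + 46/101 = 248/101
10 + 1/(248/101) = 10 + 101/248 = 2581/248
60 + 1/(2581/248) = 60 + 248/2581 = 155108/2581

155108/2581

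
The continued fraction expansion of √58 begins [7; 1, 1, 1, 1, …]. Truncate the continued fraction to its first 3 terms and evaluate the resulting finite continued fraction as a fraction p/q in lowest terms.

15/2

Work from the innermost term outward:
Start with 1.
1 + 1/(1/1) = 1 + 1/1 = 2/1
7 + 1/(2/1) = 7 + 1/2 = 15/2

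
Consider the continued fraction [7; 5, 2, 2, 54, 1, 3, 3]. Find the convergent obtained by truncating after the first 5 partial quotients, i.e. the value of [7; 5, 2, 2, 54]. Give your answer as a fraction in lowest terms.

10555/1469

a_0 = 7: 7/1
a_1 = 5: 36/5
a_2 = 2: 79/11
a_3 = 2: 194/27
a_4 = 54: 10555/1469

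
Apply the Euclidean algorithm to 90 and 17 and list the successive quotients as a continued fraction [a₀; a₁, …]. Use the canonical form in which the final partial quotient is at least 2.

[5; 3, 2, 2]

90 ÷ 17 → quotient 5, remainder 5
17 ÷ 5 → quotient 3, remainder 2
5 ÷ 2 → quotient 2, remainder 1
2 ÷ 1 → quotient 2, remainder 0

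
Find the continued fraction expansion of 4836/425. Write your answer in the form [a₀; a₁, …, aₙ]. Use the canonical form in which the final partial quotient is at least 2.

⌊4836/425⌋ = 11, remainder 161
⌊425/161⌋ = 2, remainder 103
⌊161/103⌋ = 1, remainder 58
⌊103/58⌋ = 1, remainder 45
⌊58/45⌋ = 1, remainder 13
⌊45/13⌋ = 3, remainder 6
⌊13/6⌋ = 2, remainder 1
⌊6/1⌋ = 6, remainder 0

[11; 2, 1, 1, 1, 3, 2, 6]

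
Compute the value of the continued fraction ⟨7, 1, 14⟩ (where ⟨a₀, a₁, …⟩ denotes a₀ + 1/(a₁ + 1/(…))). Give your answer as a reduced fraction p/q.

Start with 14.
1 + 1/(14/1) = 1 + 1/14 = 15/14
7 + 1/(15/14) = 7 + 14/15 = 119/15

119/15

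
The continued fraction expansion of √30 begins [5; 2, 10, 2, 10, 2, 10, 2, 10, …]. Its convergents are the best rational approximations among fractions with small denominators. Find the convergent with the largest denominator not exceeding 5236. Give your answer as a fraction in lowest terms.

List convergents until the denominator exceeds the bound:
a_0 = 5: 5/1  (≤ bound)
a_1 = 2: 11/2  (≤ bound)
a_2 = 10: 115/21  (≤ bound)
a_3 = 2: 241/44  (≤ bound)
a_4 = 10: 2525/461  (≤ bound)
a_5 = 2: 5291/966  (≤ bound)
a_6 = 10: 55435/10121  (> 5236, stop)

5291/966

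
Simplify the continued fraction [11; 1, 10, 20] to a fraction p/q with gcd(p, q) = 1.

Use the convergent recurrence hₖ = aₖ·hₖ₋₁ + hₖ₋₂ (and likewise for the denominators kₖ):
a_0 = 11: 11/1
a_1 = 1: 12/1
a_2 = 10: 131/11
a_3 = 20: 2632/221

2632/221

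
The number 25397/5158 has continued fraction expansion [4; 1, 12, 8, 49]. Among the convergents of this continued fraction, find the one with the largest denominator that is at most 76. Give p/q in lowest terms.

64/13

a_0 = 4: 4/1  (≤ bound)
a_1 = 1: 5/1  (≤ bound)
a_2 = 12: 64/13  (≤ bound)
a_3 = 8: 517/105  (> 76, stop)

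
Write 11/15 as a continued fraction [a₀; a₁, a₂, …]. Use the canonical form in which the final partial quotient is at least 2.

[0; 1, 2, 1, 3]

⌊11/15⌋ = 0, remainder 11
⌊15/11⌋ = 1, remainder 4
⌊11/4⌋ = 2, remainder 3
⌊4/3⌋ = 1, remainder 1
⌊3/1⌋ = 3, remainder 0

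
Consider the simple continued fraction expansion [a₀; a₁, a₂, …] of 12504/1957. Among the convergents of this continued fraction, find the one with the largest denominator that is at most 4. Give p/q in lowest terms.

19/3

a_0 = 6: 6/1  (≤ bound)
a_1 = 2: 13/2  (≤ bound)
a_2 = 1: 19/3  (≤ bound)
a_3 = 1: 32/5  (> 4, stop)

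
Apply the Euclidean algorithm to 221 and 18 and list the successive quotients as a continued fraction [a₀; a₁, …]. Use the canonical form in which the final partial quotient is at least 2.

[12; 3, 1, 1, 2]

221 = 12·18 + 5, so a_0 = 12
18 = 3·5 + 3, so a_1 = 3
5 = 1·3 + 2, so a_2 = 1
3 = 1·2 + 1, so a_3 = 1
2 = 2·1 + 0, so a_4 = 2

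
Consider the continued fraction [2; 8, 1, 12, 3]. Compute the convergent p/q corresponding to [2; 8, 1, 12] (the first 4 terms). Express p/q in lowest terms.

Compute successive convergents:
a_0 = 2: 2/1
a_1 = 8: 17/8
a_2 = 1: 19/9
a_3 = 12: 245/116

245/116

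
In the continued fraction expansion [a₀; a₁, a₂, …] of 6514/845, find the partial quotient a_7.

10

⌊6514/845⌋ = 7, remainder 599
⌊845/599⌋ = 1, remainder 246
⌊599/246⌋ = 2, remainder 107
⌊246/107⌋ = 2, remainder 32
⌊107/32⌋ = 3, remainder 11
⌊32/11⌋ = 2, remainder 10
⌊11/10⌋ = 1, remainder 1
⌊10/1⌋ = 10, remainder 0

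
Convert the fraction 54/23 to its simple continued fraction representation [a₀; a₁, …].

[2; 2, 1, 7]

54 ÷ 23 → quotient 2, remainder 8
23 ÷ 8 → quotient 2, remainder 7
8 ÷ 7 → quotient 1, remainder 1
7 ÷ 1 → quotient 7, remainder 0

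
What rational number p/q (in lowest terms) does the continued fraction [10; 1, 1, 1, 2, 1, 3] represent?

a_0 = 10: 10/1
a_1 = 1: 11/1
a_2 = 1: 21/2
a_3 = 1: 32/3
a_4 = 2: 85/8
a_5 = 1: 117/11
a_6 = 3: 436/41

436/41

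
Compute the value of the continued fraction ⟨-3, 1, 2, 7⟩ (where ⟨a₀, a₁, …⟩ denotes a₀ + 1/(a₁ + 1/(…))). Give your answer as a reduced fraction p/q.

Compute successive convergents:
a_0 = -3: -3/1
a_1 = 1: -2/1
a_2 = 2: -7/3
a_3 = 7: -51/22

-51/22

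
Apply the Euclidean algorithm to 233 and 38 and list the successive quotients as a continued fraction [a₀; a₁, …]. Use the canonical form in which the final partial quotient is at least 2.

⌊233/38⌋ = 6, remainder 5
⌊38/5⌋ = 7, remainder 3
⌊5/3⌋ = 1, remainder 2
⌊3/2⌋ = 1, remainder 1
⌊2/1⌋ = 2, remainder 0

[6; 7, 1, 1, 2]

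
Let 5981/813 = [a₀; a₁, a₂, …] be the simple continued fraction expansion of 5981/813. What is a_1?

Repeatedly divide and take the remainder:
⌊5981/813⌋ = 7, remainder 290
⌊813/290⌋ = 2, remainder 233

2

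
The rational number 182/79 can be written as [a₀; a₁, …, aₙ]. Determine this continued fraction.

Repeatedly divide and take the remainder:
182 = 2·79 + 24, so a_0 = 2
79 = 3·24 + 7, so a_1 = 3
24 = 3·7 + 3, so a_2 = 3
7 = 2·3 + 1, so a_3 = 2
3 = 3·1 + 0, so a_4 = 3

[2; 3, 3, 2, 3]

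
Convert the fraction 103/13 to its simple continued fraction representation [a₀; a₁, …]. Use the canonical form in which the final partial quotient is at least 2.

Apply division with remainder until the remainder is 0:
103 ÷ 13 → quotient 7, remainder 12
13 ÷ 12 → quotient 1, remainder 1
12 ÷ 1 → quotient 12, remainder 0

[7; 1, 12]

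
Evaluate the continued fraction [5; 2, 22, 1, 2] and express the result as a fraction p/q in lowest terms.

763/139

Collapse the nested fraction from the inside out:
Start with 2.
1 + 1/(2/1) = 1 + 1/2 = 3/2
22 + 1/(3/2) = 22 + 2/3 = 68/3
2 + 1/(68/3) = 2 + 3/68 = 139/68
5 + 1/(139/68) = 5 + 68/139 = 763/139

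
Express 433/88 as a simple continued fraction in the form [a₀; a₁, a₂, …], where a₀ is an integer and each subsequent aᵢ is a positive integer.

Apply division with remainder until the remainder is 0:
⌊433/88⌋ = 4, remainder 81
⌊88/81⌋ = 1, remainder 7
⌊81/7⌋ = 11, remainder 4
⌊7/4⌋ = 1, remainder 3
⌊4/3⌋ = 1, remainder 1
⌊3/1⌋ = 3, remainder 0

[4; 1, 11, 1, 1, 3]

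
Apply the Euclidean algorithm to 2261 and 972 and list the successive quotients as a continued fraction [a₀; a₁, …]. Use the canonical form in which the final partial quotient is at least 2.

2261 = 2·972 + 317, so a_0 = 2
972 = 3·317 + 21, so a_1 = 3
317 = 15·21 + 2, so a_2 = 15
21 = 10·2 + 1, so a_3 = 10
2 = 2·1 + 0, so a_4 = 2

[2; 3, 15, 10, 2]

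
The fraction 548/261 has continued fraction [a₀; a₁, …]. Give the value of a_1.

10

548 = 2·261 + 26, so a_0 = 2
261 = 10·26 + 1, so a_1 = 10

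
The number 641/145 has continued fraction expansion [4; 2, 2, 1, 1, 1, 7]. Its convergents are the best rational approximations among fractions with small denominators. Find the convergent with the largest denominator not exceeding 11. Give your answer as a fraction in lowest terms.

31/7

a_0 = 4: 4/1  (≤ bound)
a_1 = 2: 9/2  (≤ bound)
a_2 = 2: 22/5  (≤ bound)
a_3 = 1: 31/7  (≤ bound)
a_4 = 1: 53/12  (> 11, stop)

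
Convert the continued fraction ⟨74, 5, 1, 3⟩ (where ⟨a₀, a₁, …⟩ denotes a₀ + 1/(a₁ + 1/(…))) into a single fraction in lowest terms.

Start with 3.
1 + 1/(3/1) = 1 + 1/3 = 4/3
5 + 1/(4/3) = 5 + 3/4 = 23/4
74 + 1/(23/4) = 74 + 4/23 = 1706/23

1706/23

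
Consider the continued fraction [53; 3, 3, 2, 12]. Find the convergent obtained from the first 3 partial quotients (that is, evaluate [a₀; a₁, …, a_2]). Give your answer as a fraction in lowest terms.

a_0 = 53: 53/1
a_1 = 3: 160/3
a_2 = 3: 533/10

533/10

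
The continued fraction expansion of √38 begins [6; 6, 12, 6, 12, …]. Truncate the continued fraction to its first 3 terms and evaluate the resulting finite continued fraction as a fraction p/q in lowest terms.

450/73

Build up convergents one term at a time:
a_0 = 6: 6/1
a_1 = 6: 37/6
a_2 = 12: 450/73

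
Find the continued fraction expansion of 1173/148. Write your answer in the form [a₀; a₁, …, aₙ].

[7; 1, 12, 2, 5]

Apply division with remainder until the remainder is 0:
⌊1173/148⌋ = 7, remainder 137
⌊148/137⌋ = 1, remainder 11
⌊137/11⌋ = 12, remainder 5
⌊11/5⌋ = 2, remainder 1
⌊5/1⌋ = 5, remainder 0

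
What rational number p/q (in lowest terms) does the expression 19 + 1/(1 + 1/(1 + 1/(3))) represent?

137/7

Collapse the nested fraction from the inside out:
Start with 3.
1 + 1/(3/1) = 1 + 1/3 = 4/3
1 + 1/(4/3) = 1 + 3/4 = 7/4
19 + 1/(7/4) = 19 + 4/7 = 137/7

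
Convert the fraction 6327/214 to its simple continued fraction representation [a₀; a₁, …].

Run the Euclidean algorithm, recording each quotient:
6327 = 29·214 + 121, so a_0 = 29
214 = 1·121 + 93, so a_1 = 1
121 = 1·93 + 28, so a_2 = 1
93 = 3·28 + 9, so a_3 = 3
28 = 3·9 + 1, so a_4 = 3
9 = 9·1 + 0, so a_5 = 9

[29; 1, 1, 3, 3, 9]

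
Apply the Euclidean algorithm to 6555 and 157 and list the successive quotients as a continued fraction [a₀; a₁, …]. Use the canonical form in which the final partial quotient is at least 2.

[41; 1, 3, 39]

⌊6555/157⌋ = 41, remainder 118
⌊157/118⌋ = 1, remainder 39
⌊118/39⌋ = 3, remainder 1
⌊39/1⌋ = 39, remainder 0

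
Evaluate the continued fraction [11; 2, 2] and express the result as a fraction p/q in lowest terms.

a_0 = 11: 11/1
a_1 = 2: 23/2
a_2 = 2: 57/5

57/5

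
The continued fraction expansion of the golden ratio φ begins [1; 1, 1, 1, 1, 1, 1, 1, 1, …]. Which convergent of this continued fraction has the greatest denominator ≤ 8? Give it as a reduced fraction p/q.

a_0 = 1: 1/1  (≤ bound)
a_1 = 1: 2/1  (≤ bound)
a_2 = 1: 3/2  (≤ bound)
a_3 = 1: 5/3  (≤ bound)
a_4 = 1: 8/5  (≤ bound)
a_5 = 1: 13/8  (≤ bound)
a_6 = 1: 21/13  (> 8, stop)

13/8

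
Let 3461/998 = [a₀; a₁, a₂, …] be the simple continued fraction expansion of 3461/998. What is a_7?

2

Apply division with remainder until the remainder is 0:
3461 = 3·998 + 467, so a_0 = 3
998 = 2·467 + 64, so a_1 = 2
467 = 7·64 + 19, so a_2 = 7
64 = 3·19 + 7, so a_3 = 3
19 = 2·7 + 5, so a_4 = 2
7 = 1·5 + 2, so a_5 = 1
5 = 2·2 + 1, so a_6 = 2
2 = 2·1 + 0, so a_7 = 2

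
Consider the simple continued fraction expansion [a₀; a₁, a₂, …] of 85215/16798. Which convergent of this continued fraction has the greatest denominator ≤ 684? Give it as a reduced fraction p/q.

List convergents until the denominator exceeds the bound:
a_0 = 5: 5/1  (≤ bound)
a_1 = 13: 66/13  (≤ bound)
a_2 = 1: 71/14  (≤ bound)
a_3 = 2: 208/41  (≤ bound)
a_4 = 2: 487/96  (≤ bound)
a_5 = 12: 6052/1193  (> 684, stop)

487/96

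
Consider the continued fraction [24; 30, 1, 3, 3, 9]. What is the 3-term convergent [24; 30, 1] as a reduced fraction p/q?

a_0 = 24: 24/1
a_1 = 30: 721/30
a_2 = 1: 745/31

745/31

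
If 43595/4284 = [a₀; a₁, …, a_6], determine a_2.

⌊43595/4284⌋ = 10, remainder 755
⌊4284/755⌋ = 5, remainder 509
⌊755/509⌋ = 1, remainder 246

1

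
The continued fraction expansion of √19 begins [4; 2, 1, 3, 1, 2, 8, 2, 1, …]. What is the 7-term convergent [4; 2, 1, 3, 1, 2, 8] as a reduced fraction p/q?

Start with 8.
2 + 1/(8/1) = 2 + 1/8 = 17/8
1 + 1/(17/8) = 1 + 8/17 = 25/17
3 + 1/(25/17) = 3 + 17/25 = 92/25
1 + 1/(92/25) = 1 + 25/92 = 117/92
2 + 1/(117/92) = 2 + 92/117 = 326/117
4 + 1/(326/117) = 4 + 117/326 = 1421/326

1421/326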